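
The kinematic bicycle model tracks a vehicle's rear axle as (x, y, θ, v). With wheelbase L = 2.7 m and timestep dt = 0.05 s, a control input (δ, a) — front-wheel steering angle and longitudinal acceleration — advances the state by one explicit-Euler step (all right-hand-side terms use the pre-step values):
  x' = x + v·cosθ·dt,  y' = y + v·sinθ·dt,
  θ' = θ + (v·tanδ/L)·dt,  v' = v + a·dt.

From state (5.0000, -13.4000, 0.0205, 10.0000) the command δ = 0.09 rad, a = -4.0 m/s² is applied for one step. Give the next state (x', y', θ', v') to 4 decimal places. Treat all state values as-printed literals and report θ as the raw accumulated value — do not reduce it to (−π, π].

(5.4999, -13.3898, 0.0372, 9.8000)

x' = 5.0000 + 10.0000·cos(0.0205)·0.05 = 5.4999
y' = -13.4000 + 10.0000·sin(0.0205)·0.05 = -13.3898
θ' = 0.0205 + (10.0000/2.7)·tan(0.09)·0.05 = 0.0372
v' = 10.0000 − 4.0000·0.05 = 9.8000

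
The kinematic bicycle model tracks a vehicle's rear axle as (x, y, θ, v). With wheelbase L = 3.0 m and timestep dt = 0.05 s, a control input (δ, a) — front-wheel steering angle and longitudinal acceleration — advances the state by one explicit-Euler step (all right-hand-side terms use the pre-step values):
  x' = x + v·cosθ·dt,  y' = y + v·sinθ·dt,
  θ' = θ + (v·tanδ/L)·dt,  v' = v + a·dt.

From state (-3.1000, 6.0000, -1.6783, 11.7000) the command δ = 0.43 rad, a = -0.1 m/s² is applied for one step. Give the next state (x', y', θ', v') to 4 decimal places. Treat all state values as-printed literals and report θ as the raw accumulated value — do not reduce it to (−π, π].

x' = -3.1000 + 11.7000·cos(-1.6783)·0.05 = -3.1628
y' = 6.0000 + 11.7000·sin(-1.6783)·0.05 = 5.4184
θ' = -1.6783 + (11.7000/3.0)·tan(0.43)·0.05 = -1.5889
v' = 11.7000 − 0.1000·0.05 = 11.6950

(-3.1628, 5.4184, -1.5889, 11.6950)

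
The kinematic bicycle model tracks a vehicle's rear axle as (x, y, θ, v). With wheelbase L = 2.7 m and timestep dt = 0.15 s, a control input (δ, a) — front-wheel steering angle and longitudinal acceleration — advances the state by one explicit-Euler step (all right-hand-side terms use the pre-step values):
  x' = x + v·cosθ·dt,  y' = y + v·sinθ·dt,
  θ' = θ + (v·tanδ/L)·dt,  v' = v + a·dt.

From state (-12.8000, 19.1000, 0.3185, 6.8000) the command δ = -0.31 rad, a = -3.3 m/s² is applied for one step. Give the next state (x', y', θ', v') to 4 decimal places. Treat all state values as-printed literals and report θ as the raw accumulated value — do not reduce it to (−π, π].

(-11.8313, 19.4194, 0.1975, 6.3050)

x' = -12.8000 + 6.8000·cos(0.3185)·0.15 = -11.8313
y' = 19.1000 + 6.8000·sin(0.3185)·0.15 = 19.4194
θ' = 0.3185 + (6.8000/2.7)·tan(-0.31)·0.15 = 0.1975
v' = 6.8000 − 3.3000·0.15 = 6.3050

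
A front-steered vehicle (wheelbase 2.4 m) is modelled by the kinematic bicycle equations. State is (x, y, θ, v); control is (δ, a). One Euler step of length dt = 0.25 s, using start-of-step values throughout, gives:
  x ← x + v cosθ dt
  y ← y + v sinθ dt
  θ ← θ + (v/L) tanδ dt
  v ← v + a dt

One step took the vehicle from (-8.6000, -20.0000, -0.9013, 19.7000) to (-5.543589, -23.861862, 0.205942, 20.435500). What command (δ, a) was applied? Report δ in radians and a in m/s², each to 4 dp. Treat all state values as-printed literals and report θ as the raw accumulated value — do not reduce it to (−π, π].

a = (v'−v)/dt = (0.735500)/0.25 = 2.9420
Δθ = θ'−θ = 1.107242;  (v·dt/L) = 19.7000·0.25/2.4 = 2.052083
tan δ = Δθ·L/(v·dt) = 0.539570  →  δ = 0.4948

δ = 0.4948, a = 2.9420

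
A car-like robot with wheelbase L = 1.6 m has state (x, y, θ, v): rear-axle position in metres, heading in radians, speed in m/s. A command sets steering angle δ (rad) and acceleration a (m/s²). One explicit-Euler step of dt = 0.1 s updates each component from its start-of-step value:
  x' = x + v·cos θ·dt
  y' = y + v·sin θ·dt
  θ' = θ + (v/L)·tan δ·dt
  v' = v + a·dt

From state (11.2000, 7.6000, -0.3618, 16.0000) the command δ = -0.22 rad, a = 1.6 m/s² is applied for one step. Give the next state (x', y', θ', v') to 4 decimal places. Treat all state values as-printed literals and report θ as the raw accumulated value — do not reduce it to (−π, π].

x' = 11.2000 + 16.0000·cos(-0.3618)·0.1 = 12.6964
y' = 7.6000 + 16.0000·sin(-0.3618)·0.1 = 7.0337
θ' = -0.3618 + (16.0000/1.6)·tan(-0.22)·0.1 = -0.5854
v' = 16.0000 + 1.6000·0.1 = 16.1600

(12.6964, 7.0337, -0.5854, 16.1600)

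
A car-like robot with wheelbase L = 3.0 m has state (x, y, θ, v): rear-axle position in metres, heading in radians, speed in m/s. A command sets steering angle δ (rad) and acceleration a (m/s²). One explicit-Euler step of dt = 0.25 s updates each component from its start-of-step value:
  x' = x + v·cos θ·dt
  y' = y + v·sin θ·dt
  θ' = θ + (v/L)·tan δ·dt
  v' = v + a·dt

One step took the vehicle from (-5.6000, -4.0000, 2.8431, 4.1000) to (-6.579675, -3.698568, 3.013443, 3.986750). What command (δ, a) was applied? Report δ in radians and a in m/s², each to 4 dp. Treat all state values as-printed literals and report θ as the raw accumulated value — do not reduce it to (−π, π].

a = (v'−v)/dt = (-0.113250)/0.25 = -0.4530
Δθ = θ'−θ = 0.170343;  (v·dt/L) = 4.1000·0.25/3.0 = 0.341667
tan δ = Δθ·L/(v·dt) = 0.498565  →  δ = 0.4625

δ = 0.4625, a = -0.4530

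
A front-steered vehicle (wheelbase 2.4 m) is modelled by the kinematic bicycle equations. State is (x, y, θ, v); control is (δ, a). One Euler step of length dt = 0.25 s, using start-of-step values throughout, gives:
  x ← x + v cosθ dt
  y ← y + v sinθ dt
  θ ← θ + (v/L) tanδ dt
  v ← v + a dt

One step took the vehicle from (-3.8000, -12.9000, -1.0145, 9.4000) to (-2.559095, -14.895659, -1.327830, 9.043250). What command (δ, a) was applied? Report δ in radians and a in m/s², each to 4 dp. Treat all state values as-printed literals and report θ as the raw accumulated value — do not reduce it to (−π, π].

δ = -0.3097, a = -1.4270

a = (v'−v)/dt = (-0.356750)/0.25 = -1.4270
Δθ = θ'−θ = -0.313330;  (v·dt/L) = 9.4000·0.25/2.4 = 0.979167
tan δ = Δθ·L/(v·dt) = -0.319997  →  δ = -0.3097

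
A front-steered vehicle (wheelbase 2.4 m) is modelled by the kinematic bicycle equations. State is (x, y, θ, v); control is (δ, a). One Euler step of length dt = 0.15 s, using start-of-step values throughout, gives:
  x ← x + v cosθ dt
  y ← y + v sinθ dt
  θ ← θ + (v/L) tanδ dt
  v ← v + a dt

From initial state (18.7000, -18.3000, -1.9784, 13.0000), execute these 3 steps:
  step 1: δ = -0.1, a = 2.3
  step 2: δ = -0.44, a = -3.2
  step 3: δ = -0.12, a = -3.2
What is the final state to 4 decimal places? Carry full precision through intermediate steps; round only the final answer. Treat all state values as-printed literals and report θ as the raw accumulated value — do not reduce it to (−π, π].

(15.4969, -23.0842, -2.5495, 12.3850)

after step 1 (δ=-0.1, a=2.3): (17.927000, -20.090243, -2.059922, 13.345000)
after step 2 (δ=-0.44, a=-3.2): (16.986469, -21.857276, -2.452582, 12.865000)
after step 3 (δ=-0.12, a=-3.2): (15.496942, -23.084160, -2.549536, 12.385000)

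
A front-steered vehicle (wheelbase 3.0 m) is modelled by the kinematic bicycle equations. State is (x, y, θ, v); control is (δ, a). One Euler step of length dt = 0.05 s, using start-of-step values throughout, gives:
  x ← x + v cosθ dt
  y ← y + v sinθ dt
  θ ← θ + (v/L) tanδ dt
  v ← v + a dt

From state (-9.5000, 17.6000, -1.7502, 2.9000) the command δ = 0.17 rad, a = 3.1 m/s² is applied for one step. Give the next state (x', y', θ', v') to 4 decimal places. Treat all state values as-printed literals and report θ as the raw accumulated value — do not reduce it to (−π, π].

(-9.5259, 17.4573, -1.7419, 3.0550)

x' = -9.5000 + 2.9000·cos(-1.7502)·0.05 = -9.5259
y' = 17.6000 + 2.9000·sin(-1.7502)·0.05 = 17.4573
θ' = -1.7502 + (2.9000/3.0)·tan(0.17)·0.05 = -1.7419
v' = 2.9000 + 3.1000·0.05 = 3.0550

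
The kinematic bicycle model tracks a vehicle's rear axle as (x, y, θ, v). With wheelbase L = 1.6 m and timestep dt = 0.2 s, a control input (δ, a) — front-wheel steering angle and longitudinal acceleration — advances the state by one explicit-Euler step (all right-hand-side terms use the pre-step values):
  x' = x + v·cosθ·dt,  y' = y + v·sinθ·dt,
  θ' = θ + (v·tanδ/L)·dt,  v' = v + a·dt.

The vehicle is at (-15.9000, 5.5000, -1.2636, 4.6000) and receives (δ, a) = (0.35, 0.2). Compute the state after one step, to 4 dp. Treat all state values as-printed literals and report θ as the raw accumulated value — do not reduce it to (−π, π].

(-15.6218, 4.6231, -1.0537, 4.6400)

x' = -15.9000 + 4.6000·cos(-1.2636)·0.2 = -15.6218
y' = 5.5000 + 4.6000·sin(-1.2636)·0.2 = 4.6231
θ' = -1.2636 + (4.6000/1.6)·tan(0.35)·0.2 = -1.0537
v' = 4.6000 + 0.2000·0.2 = 4.6400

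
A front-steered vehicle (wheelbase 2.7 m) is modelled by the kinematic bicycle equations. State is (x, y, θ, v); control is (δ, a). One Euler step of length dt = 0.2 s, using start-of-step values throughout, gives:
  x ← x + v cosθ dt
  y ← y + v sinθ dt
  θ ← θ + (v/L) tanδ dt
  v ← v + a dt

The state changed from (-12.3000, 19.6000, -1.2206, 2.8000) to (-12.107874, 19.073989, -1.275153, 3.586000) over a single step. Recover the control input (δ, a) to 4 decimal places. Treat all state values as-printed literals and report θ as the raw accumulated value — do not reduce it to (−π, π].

δ = -0.2572, a = 3.9300

a = (v'−v)/dt = (0.786000)/0.2 = 3.9300
Δθ = θ'−θ = -0.054553;  (v·dt/L) = 2.8000·0.2/2.7 = 0.207407
tan δ = Δθ·L/(v·dt) = -0.263023  →  δ = -0.2572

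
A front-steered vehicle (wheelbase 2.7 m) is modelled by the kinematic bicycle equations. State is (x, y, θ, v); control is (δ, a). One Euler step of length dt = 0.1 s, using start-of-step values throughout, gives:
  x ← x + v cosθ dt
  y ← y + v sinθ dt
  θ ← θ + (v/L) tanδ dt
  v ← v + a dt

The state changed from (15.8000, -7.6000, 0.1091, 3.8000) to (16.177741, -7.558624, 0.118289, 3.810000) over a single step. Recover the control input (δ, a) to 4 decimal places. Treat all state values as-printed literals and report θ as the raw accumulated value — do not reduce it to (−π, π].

a = (v'−v)/dt = (0.010000)/0.1 = 0.1000
Δθ = θ'−θ = 0.009189;  (v·dt/L) = 3.8000·0.1/2.7 = 0.140741
tan δ = Δθ·L/(v·dt) = 0.065290  →  δ = 0.0652

δ = 0.0652, a = 0.1000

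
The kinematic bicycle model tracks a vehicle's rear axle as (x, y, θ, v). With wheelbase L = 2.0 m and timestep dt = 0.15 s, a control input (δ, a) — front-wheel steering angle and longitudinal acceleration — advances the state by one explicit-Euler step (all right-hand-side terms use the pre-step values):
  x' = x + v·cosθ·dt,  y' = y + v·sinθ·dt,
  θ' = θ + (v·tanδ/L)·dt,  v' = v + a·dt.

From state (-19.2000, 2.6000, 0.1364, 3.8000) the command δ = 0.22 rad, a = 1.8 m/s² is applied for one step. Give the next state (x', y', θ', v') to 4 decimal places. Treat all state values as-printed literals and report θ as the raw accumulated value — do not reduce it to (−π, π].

(-18.6353, 2.6775, 0.2001, 4.0700)

x' = -19.2000 + 3.8000·cos(0.1364)·0.15 = -18.6353
y' = 2.6000 + 3.8000·sin(0.1364)·0.15 = 2.6775
θ' = 0.1364 + (3.8000/2.0)·tan(0.22)·0.15 = 0.2001
v' = 3.8000 + 1.8000·0.15 = 4.0700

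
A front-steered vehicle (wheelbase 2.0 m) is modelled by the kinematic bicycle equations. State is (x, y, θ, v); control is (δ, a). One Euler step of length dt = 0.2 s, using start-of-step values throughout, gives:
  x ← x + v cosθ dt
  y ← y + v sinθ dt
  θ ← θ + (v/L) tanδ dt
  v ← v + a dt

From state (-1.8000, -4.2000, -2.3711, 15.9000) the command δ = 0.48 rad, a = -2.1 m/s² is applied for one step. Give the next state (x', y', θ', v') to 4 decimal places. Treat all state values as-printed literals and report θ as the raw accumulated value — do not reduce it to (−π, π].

x' = -1.8000 + 15.9000·cos(-2.3711)·0.2 = -4.0819
y' = -4.2000 + 15.9000·sin(-2.3711)·0.2 = -6.4148
θ' = -2.3711 + (15.9000/2.0)·tan(0.48)·0.2 = -1.5433
v' = 15.9000 − 2.1000·0.2 = 15.4800

(-4.0819, -6.4148, -1.5433, 15.4800)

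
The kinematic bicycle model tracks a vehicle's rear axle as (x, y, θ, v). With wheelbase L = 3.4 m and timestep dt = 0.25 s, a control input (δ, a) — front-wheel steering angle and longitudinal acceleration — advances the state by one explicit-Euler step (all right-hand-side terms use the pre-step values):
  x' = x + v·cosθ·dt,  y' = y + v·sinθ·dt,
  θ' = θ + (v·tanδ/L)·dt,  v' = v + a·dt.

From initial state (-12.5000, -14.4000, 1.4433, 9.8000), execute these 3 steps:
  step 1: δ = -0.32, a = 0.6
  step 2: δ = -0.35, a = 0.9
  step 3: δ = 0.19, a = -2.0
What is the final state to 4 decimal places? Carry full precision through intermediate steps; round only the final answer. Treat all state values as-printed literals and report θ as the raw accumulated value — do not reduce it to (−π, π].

(-9.7920, -7.5970, 1.0813, 9.6750)

after step 1 (δ=-0.32, a=0.6): (-12.188480, -11.969886, 1.204505, 9.950000)
after step 2 (δ=-0.35, a=0.9): (-11.297568, -9.647402, 0.937443, 10.175000)
after step 3 (δ=0.19, a=-2.0): (-9.792047, -7.597018, 1.081330, 9.675000)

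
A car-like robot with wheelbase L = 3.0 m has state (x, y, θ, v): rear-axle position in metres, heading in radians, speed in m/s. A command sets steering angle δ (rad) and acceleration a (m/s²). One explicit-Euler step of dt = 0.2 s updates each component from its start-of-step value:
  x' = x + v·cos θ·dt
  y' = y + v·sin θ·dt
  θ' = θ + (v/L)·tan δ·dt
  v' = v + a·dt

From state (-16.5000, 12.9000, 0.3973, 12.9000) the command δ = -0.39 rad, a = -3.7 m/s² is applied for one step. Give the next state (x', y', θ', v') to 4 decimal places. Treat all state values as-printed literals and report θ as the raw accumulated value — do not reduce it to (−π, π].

x' = -16.5000 + 12.9000·cos(0.3973)·0.2 = -14.1210
y' = 12.9000 + 12.9000·sin(0.3973)·0.2 = 13.8983
θ' = 0.3973 + (12.9000/3.0)·tan(-0.39)·0.2 = 0.0438
v' = 12.9000 − 3.7000·0.2 = 12.1600

(-14.1210, 13.8983, 0.0438, 12.1600)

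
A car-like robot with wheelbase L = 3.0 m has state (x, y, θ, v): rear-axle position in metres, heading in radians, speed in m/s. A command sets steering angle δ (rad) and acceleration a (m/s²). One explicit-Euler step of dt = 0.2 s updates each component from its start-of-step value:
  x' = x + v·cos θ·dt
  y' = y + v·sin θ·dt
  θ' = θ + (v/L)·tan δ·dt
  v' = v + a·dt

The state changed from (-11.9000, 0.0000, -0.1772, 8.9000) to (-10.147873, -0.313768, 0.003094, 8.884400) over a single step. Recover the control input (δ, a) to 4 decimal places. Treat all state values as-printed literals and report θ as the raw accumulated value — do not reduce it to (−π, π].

δ = 0.2950, a = -0.0780

a = (v'−v)/dt = (-0.015600)/0.2 = -0.0780
Δθ = θ'−θ = 0.180294;  (v·dt/L) = 8.9000·0.2/3.0 = 0.593333
tan δ = Δθ·L/(v·dt) = 0.303866  →  δ = 0.2950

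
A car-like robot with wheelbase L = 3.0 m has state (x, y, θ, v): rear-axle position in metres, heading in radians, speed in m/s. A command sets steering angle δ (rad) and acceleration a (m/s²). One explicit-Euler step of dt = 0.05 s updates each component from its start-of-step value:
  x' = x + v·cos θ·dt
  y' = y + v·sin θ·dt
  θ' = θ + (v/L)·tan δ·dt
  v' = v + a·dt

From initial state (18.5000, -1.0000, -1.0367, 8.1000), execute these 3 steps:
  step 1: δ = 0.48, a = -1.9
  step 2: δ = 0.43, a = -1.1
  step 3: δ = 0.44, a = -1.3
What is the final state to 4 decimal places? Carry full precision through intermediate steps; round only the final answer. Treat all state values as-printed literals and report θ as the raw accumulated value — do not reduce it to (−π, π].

(19.1791, -1.9906, -0.8429, 7.8850)

after step 1 (δ=0.48, a=-1.9): (18.706171, -1.348595, -0.966418, 8.005000)
after step 2 (δ=0.43, a=-1.1): (18.933613, -1.677943, -0.905230, 7.950000)
after step 3 (δ=0.44, a=-1.3): (19.179071, -1.990603, -0.842851, 7.885000)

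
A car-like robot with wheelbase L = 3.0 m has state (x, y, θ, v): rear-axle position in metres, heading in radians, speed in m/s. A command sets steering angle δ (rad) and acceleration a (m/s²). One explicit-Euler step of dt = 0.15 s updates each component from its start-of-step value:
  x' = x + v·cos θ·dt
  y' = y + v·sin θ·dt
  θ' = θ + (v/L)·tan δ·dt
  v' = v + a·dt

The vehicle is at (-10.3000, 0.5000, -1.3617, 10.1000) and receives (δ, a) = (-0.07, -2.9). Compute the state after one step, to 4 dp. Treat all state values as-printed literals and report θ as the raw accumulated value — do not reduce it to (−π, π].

(-9.9855, -0.9820, -1.3971, 9.6650)

x' = -10.3000 + 10.1000·cos(-1.3617)·0.15 = -9.9855
y' = 0.5000 + 10.1000·sin(-1.3617)·0.15 = -0.9820
θ' = -1.3617 + (10.1000/3.0)·tan(-0.07)·0.15 = -1.3971
v' = 10.1000 − 2.9000·0.15 = 9.6650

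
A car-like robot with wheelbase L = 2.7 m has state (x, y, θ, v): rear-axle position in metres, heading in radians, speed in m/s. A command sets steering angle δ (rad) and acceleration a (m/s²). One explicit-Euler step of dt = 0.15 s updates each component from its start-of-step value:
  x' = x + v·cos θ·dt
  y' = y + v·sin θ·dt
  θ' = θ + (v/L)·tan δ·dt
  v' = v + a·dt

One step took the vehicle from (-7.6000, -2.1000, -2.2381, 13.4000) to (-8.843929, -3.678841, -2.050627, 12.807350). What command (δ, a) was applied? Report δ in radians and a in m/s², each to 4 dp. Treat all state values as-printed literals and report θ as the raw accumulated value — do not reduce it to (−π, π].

δ = 0.2467, a = -3.9510

a = (v'−v)/dt = (-0.592650)/0.15 = -3.9510
Δθ = θ'−θ = 0.187473;  (v·dt/L) = 13.4000·0.15/2.7 = 0.744444
tan δ = Δθ·L/(v·dt) = 0.251829  →  δ = 0.2467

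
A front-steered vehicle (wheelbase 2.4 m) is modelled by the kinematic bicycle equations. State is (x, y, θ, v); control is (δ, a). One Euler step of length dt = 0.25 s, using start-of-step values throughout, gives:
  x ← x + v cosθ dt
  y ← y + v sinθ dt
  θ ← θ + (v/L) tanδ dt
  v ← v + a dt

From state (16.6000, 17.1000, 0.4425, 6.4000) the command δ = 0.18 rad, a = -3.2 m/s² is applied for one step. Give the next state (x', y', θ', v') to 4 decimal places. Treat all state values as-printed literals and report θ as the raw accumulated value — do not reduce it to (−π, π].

(18.0459, 17.7851, 0.5638, 5.6000)

x' = 16.6000 + 6.4000·cos(0.4425)·0.25 = 18.0459
y' = 17.1000 + 6.4000·sin(0.4425)·0.25 = 17.7851
θ' = 0.4425 + (6.4000/2.4)·tan(0.18)·0.25 = 0.5638
v' = 6.4000 − 3.2000·0.25 = 5.6000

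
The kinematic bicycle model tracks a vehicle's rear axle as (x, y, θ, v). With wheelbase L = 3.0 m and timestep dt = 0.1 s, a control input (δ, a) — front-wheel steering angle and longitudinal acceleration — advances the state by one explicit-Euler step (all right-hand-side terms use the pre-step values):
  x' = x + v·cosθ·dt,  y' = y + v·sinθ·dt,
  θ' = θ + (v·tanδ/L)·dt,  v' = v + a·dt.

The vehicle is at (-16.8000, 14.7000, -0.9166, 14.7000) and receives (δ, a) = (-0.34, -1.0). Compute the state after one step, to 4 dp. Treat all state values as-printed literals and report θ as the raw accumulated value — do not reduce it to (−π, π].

(-15.9055, 13.5335, -1.0899, 14.6000)

x' = -16.8000 + 14.7000·cos(-0.9166)·0.1 = -15.9055
y' = 14.7000 + 14.7000·sin(-0.9166)·0.1 = 13.5335
θ' = -0.9166 + (14.7000/3.0)·tan(-0.34)·0.1 = -1.0899
v' = 14.7000 − 1.0000·0.1 = 14.6000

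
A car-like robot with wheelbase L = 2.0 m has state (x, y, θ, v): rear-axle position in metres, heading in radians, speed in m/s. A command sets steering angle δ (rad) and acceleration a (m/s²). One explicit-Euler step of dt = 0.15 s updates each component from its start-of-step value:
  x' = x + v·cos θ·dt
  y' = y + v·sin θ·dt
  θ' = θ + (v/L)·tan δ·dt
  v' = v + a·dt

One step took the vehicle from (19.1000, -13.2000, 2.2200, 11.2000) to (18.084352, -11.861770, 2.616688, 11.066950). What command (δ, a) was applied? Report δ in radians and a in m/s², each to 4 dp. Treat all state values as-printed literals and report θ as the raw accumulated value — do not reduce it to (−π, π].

δ = 0.4412, a = -0.8870

a = (v'−v)/dt = (-0.133050)/0.15 = -0.8870
Δθ = θ'−θ = 0.396688;  (v·dt/L) = 11.2000·0.15/2.0 = 0.840000
tan δ = Δθ·L/(v·dt) = 0.472248  →  δ = 0.4412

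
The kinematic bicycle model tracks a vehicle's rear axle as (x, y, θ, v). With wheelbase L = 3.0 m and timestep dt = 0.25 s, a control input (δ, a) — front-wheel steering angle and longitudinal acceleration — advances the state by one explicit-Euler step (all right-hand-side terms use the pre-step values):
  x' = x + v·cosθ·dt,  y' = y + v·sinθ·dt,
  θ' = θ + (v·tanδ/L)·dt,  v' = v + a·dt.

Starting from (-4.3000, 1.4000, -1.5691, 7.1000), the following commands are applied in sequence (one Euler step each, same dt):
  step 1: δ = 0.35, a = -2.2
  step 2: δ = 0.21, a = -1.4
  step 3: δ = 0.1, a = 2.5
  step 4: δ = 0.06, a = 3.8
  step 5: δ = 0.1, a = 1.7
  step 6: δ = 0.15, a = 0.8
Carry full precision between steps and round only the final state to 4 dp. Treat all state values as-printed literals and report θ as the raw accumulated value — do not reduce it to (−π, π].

after step 1 (δ=0.35, a=-2.2): (-4.296989, -0.374997, -1.353125, 6.550000)
after step 2 (δ=0.21, a=-1.4): (-3.943360, -1.973857, -1.236785, 6.200000)
after step 3 (δ=0.1, a=2.5): (-3.435215, -3.438196, -1.184945, 6.825000)
after step 4 (δ=0.06, a=3.8): (-2.793071, -5.019000, -1.150779, 7.775000)
after step 5 (δ=0.1, a=1.7): (-2.000456, -6.793803, -1.085770, 8.200000)
after step 6 (δ=0.15, a=0.8): (-1.044682, -8.607362, -0.982495, 8.400000)

(-1.0447, -8.6074, -0.9825, 8.4000)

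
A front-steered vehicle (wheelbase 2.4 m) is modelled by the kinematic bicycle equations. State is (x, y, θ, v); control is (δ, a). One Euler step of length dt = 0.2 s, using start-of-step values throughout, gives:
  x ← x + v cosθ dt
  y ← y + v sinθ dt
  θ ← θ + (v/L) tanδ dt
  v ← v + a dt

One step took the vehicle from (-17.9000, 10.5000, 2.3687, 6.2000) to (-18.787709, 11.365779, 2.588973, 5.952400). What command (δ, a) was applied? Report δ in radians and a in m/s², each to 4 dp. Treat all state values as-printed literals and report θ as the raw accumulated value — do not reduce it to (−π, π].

δ = 0.4030, a = -1.2380

a = (v'−v)/dt = (-0.247600)/0.2 = -1.2380
Δθ = θ'−θ = 0.220273;  (v·dt/L) = 6.2000·0.2/2.4 = 0.516667
tan δ = Δθ·L/(v·dt) = 0.426335  →  δ = 0.4030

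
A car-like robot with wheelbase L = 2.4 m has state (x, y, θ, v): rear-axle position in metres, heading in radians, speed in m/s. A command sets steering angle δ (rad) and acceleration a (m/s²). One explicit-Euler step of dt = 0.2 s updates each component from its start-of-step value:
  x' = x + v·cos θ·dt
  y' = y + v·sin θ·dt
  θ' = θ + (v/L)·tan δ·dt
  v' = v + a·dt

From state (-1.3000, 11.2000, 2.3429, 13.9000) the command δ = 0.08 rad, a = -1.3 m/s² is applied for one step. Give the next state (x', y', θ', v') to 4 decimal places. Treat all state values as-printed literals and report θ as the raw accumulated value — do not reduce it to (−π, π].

(-3.2395, 13.1917, 2.4358, 13.6400)

x' = -1.3000 + 13.9000·cos(2.3429)·0.2 = -3.2395
y' = 11.2000 + 13.9000·sin(2.3429)·0.2 = 13.1917
θ' = 2.3429 + (13.9000/2.4)·tan(0.08)·0.2 = 2.4358
v' = 13.9000 − 1.3000·0.2 = 13.6400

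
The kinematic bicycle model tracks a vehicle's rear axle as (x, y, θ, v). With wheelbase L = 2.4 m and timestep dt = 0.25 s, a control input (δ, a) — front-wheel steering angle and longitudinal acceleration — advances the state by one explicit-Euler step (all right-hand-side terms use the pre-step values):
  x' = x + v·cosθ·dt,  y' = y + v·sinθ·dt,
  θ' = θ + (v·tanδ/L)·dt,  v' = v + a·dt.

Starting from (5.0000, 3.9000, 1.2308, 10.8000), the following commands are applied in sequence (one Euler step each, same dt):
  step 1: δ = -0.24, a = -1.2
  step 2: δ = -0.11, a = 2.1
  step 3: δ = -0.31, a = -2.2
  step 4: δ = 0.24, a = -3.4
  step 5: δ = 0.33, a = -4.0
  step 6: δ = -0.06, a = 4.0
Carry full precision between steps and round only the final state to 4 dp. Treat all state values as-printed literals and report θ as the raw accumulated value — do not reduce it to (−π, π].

after step 1 (δ=-0.24, a=-1.2): (5.900406, 6.445441, 0.955494, 10.500000)
after step 2 (δ=-0.11, a=2.1): (7.415571, 8.589013, 0.834694, 11.025000)
after step 3 (δ=-0.31, a=-2.2): (9.266130, 10.631644, 0.466817, 10.475000)
after step 4 (δ=0.24, a=-3.4): (11.604687, 11.810204, 0.733839, 9.625000)
after step 5 (δ=0.33, a=-4.0): (13.391590, 13.421731, 1.077256, 8.625000)
after step 6 (δ=-0.06, a=4.0): (14.413106, 15.320656, 1.023285, 9.625000)

(14.4131, 15.3207, 1.0233, 9.6250)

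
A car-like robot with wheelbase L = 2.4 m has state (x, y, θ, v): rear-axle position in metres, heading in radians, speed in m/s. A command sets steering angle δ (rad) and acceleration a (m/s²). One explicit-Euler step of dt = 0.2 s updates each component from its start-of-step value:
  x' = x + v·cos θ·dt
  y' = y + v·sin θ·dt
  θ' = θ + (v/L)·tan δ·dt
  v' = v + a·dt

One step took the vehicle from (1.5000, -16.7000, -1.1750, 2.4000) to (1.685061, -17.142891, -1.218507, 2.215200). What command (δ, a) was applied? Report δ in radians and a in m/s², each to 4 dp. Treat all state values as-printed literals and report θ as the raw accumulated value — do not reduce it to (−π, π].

δ = -0.2142, a = -0.9240

a = (v'−v)/dt = (-0.184800)/0.2 = -0.9240
Δθ = θ'−θ = -0.043507;  (v·dt/L) = 2.4000·0.2/2.4 = 0.200000
tan δ = Δθ·L/(v·dt) = -0.217535  →  δ = -0.2142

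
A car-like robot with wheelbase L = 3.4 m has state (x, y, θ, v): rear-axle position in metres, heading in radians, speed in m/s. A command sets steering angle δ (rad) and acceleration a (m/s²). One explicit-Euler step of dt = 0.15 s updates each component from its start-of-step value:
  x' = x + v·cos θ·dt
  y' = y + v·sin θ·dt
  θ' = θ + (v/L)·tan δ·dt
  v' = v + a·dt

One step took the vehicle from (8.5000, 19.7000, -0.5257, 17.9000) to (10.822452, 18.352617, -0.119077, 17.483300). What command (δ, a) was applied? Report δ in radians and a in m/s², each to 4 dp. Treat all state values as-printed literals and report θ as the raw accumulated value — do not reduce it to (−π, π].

a = (v'−v)/dt = (-0.416700)/0.15 = -2.7780
Δθ = θ'−θ = 0.406623;  (v·dt/L) = 17.9000·0.15/3.4 = 0.789706
tan δ = Δθ·L/(v·dt) = 0.514904  →  δ = 0.4755

δ = 0.4755, a = -2.7780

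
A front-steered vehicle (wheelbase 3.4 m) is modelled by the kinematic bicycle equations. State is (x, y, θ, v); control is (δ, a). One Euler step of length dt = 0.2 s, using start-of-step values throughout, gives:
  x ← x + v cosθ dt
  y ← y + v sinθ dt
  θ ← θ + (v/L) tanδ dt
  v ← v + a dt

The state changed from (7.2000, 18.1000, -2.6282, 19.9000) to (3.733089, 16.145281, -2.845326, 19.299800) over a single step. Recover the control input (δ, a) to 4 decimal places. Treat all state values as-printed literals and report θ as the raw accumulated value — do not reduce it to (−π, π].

δ = -0.1834, a = -3.0010

a = (v'−v)/dt = (-0.600200)/0.2 = -3.0010
Δθ = θ'−θ = -0.217126;  (v·dt/L) = 19.9000·0.2/3.4 = 1.170588
tan δ = Δθ·L/(v·dt) = -0.185485  →  δ = -0.1834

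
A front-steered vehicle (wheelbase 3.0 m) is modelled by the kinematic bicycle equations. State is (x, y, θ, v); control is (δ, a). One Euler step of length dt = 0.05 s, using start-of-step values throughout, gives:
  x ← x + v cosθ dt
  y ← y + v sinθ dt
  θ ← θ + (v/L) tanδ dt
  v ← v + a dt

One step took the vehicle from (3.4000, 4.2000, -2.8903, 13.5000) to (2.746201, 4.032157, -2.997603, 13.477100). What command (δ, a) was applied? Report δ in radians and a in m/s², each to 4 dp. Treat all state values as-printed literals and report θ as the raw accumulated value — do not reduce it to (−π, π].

δ = -0.4450, a = -0.4580

a = (v'−v)/dt = (-0.022900)/0.05 = -0.4580
Δθ = θ'−θ = -0.107303;  (v·dt/L) = 13.5000·0.05/3.0 = 0.225000
tan δ = Δθ·L/(v·dt) = -0.476902  →  δ = -0.4450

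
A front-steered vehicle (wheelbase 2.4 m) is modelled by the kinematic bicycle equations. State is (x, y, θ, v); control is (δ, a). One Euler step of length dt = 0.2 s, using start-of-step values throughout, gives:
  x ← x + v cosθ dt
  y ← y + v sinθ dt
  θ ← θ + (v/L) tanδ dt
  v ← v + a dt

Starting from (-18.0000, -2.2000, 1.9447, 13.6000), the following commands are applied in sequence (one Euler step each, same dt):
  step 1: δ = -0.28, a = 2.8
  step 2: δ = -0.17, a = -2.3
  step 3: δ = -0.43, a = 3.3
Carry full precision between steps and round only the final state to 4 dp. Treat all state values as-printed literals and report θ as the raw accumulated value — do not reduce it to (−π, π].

after step 1 (δ=-0.28, a=2.8): (-18.993486, 0.332071, 1.618805, 14.160000)
after step 2 (δ=-0.17, a=-2.3): (-19.129395, 3.160808, 1.416250, 13.700000)
after step 3 (δ=-0.43, a=3.3): (-18.707621, 5.868152, 0.892658, 14.360000)

(-18.7076, 5.8682, 0.8927, 14.3600)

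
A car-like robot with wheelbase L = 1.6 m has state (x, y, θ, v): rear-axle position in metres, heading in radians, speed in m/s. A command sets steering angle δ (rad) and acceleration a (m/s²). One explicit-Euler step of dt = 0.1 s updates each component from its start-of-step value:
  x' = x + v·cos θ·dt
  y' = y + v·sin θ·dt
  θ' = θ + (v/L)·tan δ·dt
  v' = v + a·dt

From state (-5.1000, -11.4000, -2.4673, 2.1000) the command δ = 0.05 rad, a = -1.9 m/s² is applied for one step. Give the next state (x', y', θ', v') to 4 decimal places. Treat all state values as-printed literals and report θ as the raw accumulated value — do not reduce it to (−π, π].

x' = -5.1000 + 2.1000·cos(-2.4673)·0.1 = -5.2640
y' = -11.4000 + 2.1000·sin(-2.4673)·0.1 = -11.5311
θ' = -2.4673 + (2.1000/1.6)·tan(0.05)·0.1 = -2.4607
v' = 2.1000 − 1.9000·0.1 = 1.9100

(-5.2640, -11.5311, -2.4607, 1.9100)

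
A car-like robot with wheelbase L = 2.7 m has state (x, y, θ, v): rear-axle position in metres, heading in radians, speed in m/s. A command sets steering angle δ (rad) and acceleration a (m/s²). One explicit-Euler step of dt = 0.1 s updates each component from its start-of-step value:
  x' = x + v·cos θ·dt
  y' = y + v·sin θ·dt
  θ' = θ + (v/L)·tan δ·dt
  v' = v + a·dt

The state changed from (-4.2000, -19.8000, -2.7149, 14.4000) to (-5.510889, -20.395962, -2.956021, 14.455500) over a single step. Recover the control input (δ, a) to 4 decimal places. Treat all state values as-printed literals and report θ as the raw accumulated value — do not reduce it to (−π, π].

a = (v'−v)/dt = (0.055500)/0.1 = 0.5550
Δθ = θ'−θ = -0.241121;  (v·dt/L) = 14.4000·0.1/2.7 = 0.533333
tan δ = Δθ·L/(v·dt) = -0.452102  →  δ = -0.4246

δ = -0.4246, a = 0.5550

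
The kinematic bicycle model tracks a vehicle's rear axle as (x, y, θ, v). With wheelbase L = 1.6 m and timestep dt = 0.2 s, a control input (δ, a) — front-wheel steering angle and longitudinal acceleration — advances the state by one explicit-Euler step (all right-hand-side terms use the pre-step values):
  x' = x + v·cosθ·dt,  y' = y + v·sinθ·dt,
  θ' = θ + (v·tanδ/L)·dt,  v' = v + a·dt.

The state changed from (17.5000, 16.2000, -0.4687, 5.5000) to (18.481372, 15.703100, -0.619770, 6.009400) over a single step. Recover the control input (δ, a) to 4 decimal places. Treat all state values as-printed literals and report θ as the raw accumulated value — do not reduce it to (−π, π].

δ = -0.2163, a = 2.5470

a = (v'−v)/dt = (0.509400)/0.2 = 2.5470
Δθ = θ'−θ = -0.151070;  (v·dt/L) = 5.5000·0.2/1.6 = 0.687500
tan δ = Δθ·L/(v·dt) = -0.219738  →  δ = -0.2163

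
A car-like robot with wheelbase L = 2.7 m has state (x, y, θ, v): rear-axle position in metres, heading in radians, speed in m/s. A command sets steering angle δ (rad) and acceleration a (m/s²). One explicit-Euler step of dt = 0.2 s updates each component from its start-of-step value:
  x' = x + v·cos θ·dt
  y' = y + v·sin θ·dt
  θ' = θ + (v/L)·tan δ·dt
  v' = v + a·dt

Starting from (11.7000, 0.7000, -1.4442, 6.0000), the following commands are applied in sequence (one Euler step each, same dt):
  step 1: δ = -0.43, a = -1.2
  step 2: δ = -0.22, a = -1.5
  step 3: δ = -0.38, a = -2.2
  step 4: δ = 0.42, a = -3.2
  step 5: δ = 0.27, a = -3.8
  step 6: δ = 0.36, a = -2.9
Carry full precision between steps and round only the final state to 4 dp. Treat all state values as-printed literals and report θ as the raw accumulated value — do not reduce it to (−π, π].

(11.0425, -5.2486, -1.5482, 3.0400)

after step 1 (δ=-0.43, a=-1.2): (11.851510, -0.490397, -1.648032, 5.760000)
after step 2 (δ=-0.22, a=-1.5): (11.762624, -1.638963, -1.743443, 5.460000)
after step 3 (δ=-0.38, a=-2.2): (11.575029, -2.714728, -1.904983, 5.020000)
after step 4 (δ=0.42, a=-3.2): (11.245716, -3.663185, -1.738924, 4.380000)
after step 5 (δ=0.27, a=-3.8): (11.099129, -4.526833, -1.649131, 3.620000)
after step 6 (δ=0.36, a=-2.9): (11.042473, -5.248613, -1.548200, 3.040000)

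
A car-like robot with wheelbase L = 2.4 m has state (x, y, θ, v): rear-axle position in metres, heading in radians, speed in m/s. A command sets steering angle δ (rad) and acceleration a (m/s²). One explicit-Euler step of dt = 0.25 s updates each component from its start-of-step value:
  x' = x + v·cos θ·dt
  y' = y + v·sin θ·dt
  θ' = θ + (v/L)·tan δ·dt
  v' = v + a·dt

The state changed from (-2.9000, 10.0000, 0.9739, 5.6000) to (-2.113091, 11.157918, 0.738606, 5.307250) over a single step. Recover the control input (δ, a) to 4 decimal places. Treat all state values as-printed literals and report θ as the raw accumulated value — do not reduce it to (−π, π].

a = (v'−v)/dt = (-0.292750)/0.25 = -1.1710
Δθ = θ'−θ = -0.235294;  (v·dt/L) = 5.6000·0.25/2.4 = 0.583333
tan δ = Δθ·L/(v·dt) = -0.403361  →  δ = -0.3834

δ = -0.3834, a = -1.1710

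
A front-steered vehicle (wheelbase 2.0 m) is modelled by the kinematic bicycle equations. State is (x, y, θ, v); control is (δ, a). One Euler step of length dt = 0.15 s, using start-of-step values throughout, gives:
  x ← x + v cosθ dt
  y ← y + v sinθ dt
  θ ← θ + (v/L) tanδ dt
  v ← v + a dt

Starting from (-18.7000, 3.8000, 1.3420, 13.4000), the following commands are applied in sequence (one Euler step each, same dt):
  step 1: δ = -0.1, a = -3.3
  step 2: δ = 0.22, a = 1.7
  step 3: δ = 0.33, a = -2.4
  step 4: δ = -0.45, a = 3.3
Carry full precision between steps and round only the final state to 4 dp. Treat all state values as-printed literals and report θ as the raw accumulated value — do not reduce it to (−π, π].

after step 1 (δ=-0.1, a=-3.3): (-18.244121, 5.757620, 1.241164, 12.905000)
after step 2 (δ=0.22, a=1.7): (-17.617528, 7.589151, 1.457599, 13.160000)
after step 3 (δ=0.33, a=-2.4): (-17.394554, 9.550518, 1.795671, 12.800000)
after step 4 (δ=-0.45, a=3.3): (-17.822684, 11.422176, 1.331938, 13.295000)

(-17.8227, 11.4222, 1.3319, 13.2950)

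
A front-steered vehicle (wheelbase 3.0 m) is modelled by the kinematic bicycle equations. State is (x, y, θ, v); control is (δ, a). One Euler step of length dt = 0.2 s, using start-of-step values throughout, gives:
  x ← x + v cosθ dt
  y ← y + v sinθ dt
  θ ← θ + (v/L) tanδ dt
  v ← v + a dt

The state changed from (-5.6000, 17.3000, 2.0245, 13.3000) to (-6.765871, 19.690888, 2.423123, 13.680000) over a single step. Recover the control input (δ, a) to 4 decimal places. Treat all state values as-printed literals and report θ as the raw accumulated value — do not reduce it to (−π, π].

δ = 0.4225, a = 1.9000

a = (v'−v)/dt = (0.380000)/0.2 = 1.9000
Δθ = θ'−θ = 0.398623;  (v·dt/L) = 13.3000·0.2/3.0 = 0.886667
tan δ = Δθ·L/(v·dt) = 0.449575  →  δ = 0.4225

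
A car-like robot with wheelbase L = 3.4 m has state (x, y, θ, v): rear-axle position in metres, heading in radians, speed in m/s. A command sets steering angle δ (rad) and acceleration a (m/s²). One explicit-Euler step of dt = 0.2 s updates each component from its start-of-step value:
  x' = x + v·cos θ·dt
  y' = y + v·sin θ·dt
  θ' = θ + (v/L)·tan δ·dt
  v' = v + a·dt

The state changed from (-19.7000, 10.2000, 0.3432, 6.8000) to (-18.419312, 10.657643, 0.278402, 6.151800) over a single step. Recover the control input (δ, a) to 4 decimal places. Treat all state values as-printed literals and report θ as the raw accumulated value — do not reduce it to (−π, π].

a = (v'−v)/dt = (-0.648200)/0.2 = -3.2410
Δθ = θ'−θ = -0.064798;  (v·dt/L) = 6.8000·0.2/3.4 = 0.400000
tan δ = Δθ·L/(v·dt) = -0.161995  →  δ = -0.1606

δ = -0.1606, a = -3.2410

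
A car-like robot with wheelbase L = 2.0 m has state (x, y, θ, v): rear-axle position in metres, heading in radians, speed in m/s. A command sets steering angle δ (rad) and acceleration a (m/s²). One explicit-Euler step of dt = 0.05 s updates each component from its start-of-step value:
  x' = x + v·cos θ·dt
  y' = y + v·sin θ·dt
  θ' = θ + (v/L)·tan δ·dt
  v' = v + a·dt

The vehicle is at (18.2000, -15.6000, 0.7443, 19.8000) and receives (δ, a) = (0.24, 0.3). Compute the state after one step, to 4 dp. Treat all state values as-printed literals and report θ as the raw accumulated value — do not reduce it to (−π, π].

x' = 18.2000 + 19.8000·cos(0.7443)·0.05 = 18.9282
y' = -15.6000 + 19.8000·sin(0.7443)·0.05 = -14.9293
θ' = 0.7443 + (19.8000/2.0)·tan(0.24)·0.05 = 0.8654
v' = 19.8000 + 0.3000·0.05 = 19.8150

(18.9282, -14.9293, 0.8654, 19.8150)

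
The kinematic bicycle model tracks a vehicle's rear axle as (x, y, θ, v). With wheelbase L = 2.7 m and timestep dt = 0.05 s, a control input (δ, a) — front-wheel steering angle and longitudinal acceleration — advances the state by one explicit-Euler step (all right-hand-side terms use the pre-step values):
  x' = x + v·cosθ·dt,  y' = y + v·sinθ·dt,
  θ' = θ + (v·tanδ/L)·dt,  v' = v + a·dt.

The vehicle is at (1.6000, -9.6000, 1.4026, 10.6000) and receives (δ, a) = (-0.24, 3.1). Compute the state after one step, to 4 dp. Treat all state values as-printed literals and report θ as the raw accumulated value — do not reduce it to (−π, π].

(1.6887, -9.0775, 1.3546, 10.7550)

x' = 1.6000 + 10.6000·cos(1.4026)·0.05 = 1.6887
y' = -9.6000 + 10.6000·sin(1.4026)·0.05 = -9.0775
θ' = 1.4026 + (10.6000/2.7)·tan(-0.24)·0.05 = 1.3546
v' = 10.6000 + 3.1000·0.05 = 10.7550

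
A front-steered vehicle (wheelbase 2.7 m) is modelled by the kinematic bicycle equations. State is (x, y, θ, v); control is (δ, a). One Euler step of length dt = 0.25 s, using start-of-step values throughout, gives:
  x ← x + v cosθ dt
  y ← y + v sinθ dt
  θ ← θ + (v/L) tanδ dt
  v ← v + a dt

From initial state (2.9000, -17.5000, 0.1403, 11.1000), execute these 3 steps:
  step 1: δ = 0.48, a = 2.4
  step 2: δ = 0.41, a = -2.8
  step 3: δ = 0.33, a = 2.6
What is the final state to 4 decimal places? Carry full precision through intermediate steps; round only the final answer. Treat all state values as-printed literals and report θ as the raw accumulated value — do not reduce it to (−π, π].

(9.0634, -12.7774, 1.4951, 11.6500)

after step 1 (δ=0.48, a=2.4): (5.647733, -17.111944, 0.675372, 11.700000)
after step 2 (δ=0.41, a=-2.8): (7.930620, -15.283269, 1.146223, 11.000000)
after step 3 (δ=0.33, a=2.6): (9.063434, -12.777429, 1.495091, 11.650000)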